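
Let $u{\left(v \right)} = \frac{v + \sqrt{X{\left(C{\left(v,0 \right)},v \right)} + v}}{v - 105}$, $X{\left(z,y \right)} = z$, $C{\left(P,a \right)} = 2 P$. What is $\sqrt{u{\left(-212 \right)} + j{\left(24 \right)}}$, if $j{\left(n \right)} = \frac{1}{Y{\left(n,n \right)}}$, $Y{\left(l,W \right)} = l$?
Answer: $\frac{\sqrt{10280310 - 91296 i \sqrt{159}}}{3804} \approx 0.84419 - 0.047119 i$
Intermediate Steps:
$j{\left(n \right)} = \frac{1}{n}$
$u{\left(v \right)} = \frac{v + \sqrt{3} \sqrt{v}}{-105 + v}$ ($u{\left(v \right)} = \frac{v + \sqrt{2 v + v}}{v - 105} = \frac{v + \sqrt{3 v}}{-105 + v} = \frac{v + \sqrt{3} \sqrt{v}}{-105 + v}$)
$\sqrt{u{\left(-212 \right)} + j{\left(24 \right)}} = \sqrt{\frac{-212 + \sqrt{3} \sqrt{-212}}{-105 - 212} + \frac{1}{24}} = \sqrt{\frac{-212 + \sqrt{3} \cdot 2 i \sqrt{53}}{-317} + \frac{1}{24}} = \sqrt{- \frac{-212 + 2 i \sqrt{159}}{317} + \frac{1}{24}} = \sqrt{\left(\frac{212}{317} - \frac{2 i \sqrt{159}}{317}\right) + \frac{1}{24}} = \sqrt{\frac{5405}{7608} - \frac{2 i \sqrt{159}}{317}}$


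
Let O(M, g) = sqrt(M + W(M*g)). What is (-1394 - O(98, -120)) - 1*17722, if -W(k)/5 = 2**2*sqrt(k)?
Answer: -19116 - sqrt(98 - 560*I*sqrt(15)) ≈ -19150.0 + 32.195*I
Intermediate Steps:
W(k) = -20*sqrt(k) (W(k) = -5*2**2*sqrt(k) = -20*sqrt(k))
O(M, g) = sqrt(M - 20*sqrt(M*g))
(-1394 - O(98, -120)) - 1*17722 = (-1394 - sqrt(98 - 20*28*I*sqrt(15))) - 1*17722 = (-1394 - sqrt(98 - 560*I*sqrt(15))) - 17722 = -19116 - sqrt(98 - 560*I*sqrt(15))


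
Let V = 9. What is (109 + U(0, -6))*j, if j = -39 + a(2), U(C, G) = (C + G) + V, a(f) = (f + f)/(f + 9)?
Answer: -47600/11 ≈ -4327.3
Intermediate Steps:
a(f) = 2*f/(9 + f) (a(f) = (2*f)/(9 + f) = 2*f/(9 + f))
U(C, G) = 9 + C + G (U(C, G) = (C + G) + 9 = 9 + C + G)
j = -425/11 (j = -39 + 2*2/(9 + 2) = -39 + 2*2/11 = -39 + 2*2*(1/11) = -39 + 4/11 = -425/11 ≈ -38.636)
(109 + U(0, -6))*j = (109 + (9 + 0 - 6))*(-425/11) = (109 + 3)*(-425/11) = 112*(-425/11) = -47600/11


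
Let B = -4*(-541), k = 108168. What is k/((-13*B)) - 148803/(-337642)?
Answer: -8083983465/2374636186 ≈ -3.4043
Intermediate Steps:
B = 2164
k/((-13*B)) - 148803/(-337642) = 108168/((-13*2164)) - 148803/(-337642) = 108168/(-28132) - 148803*(-1/337642) = 108168*(-1/28132) + 148803/337642 = -27042/7033 + 148803/337642 = -8083983465/2374636186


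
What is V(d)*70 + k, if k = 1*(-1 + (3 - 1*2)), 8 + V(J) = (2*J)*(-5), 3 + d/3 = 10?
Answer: -15260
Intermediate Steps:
d = 21 (d = -9 + 3*10 = -9 + 30 = 21)
V(J) = -8 - 10*J (V(J) = -8 + (2*J)*(-5) = -8 - 10*J)
k = 0 (k = 1*(-1 + (3 - 2)) = 1*(-1 + 1) = 1*0 = 0)
V(d)*70 + k = (-8 - 10*21)*70 + 0 = (-8 - 210)*70 + 0 = -218*70 + 0 = -15260 + 0 = -15260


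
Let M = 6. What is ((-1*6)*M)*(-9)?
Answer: 324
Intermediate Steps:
((-1*6)*M)*(-9) = (-1*6*6)*(-9) = -6*6*(-9) = -36*(-9) = 324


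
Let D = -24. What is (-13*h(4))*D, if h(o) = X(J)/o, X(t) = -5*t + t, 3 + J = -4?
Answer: 2184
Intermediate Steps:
J = -7 (J = -3 - 4 = -7)
X(t) = -4*t
h(o) = 28/o (h(o) = (-4*(-7))/o = 28/o)
(-13*h(4))*D = -364/4*(-24) = -13*7*(-24) = -91*(-24) = 2184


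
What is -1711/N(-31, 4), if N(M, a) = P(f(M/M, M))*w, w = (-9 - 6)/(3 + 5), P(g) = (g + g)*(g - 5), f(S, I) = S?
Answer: -1711/15 ≈ -114.07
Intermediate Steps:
P(g) = 2*g*(-5 + g) (P(g) = (2*g)*(-5 + g) = 2*g*(-5 + g))
w = -15/8 ≈ -1.8750
N(M, a) = 15 (N(M, a) = (2*(M/M)*(-5 + M/M))*(-15/8) = (2*1*(-5 + 1))*(-15/8) = (2*1*(-4))*(-15/8) = -8*(-15/8) = 15)
-1711/N(-31, 4) = -1711/15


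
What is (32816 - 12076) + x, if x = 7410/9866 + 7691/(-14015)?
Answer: 1433894522172/69135995 ≈ 20740.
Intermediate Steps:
x = 13985872/69135995 (x = 7410*(1/9866) + 7691*(-1/14015) = 3705/4933 - 7691/14015 = 13985872/69135995 ≈ 0.20230)
(32816 - 12076) + x = (32816 - 12076) + 13985872/69135995 = 20740 + 13985872/69135995 = 1433894522172/69135995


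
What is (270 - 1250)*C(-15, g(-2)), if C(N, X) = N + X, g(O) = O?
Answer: 16660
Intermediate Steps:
(270 - 1250)*C(-15, g(-2)) = (270 - 1250)*(-15 - 2) = -980*(-17) = 16660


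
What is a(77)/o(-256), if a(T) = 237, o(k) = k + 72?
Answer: -237/184 ≈ -1.2880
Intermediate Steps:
o(k) = 72 + k
a(77)/o(-256) = 237/(72 - 256) = 237/(-184) = 237*(-1/184) = -237/184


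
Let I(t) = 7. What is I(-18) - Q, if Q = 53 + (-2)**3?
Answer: -38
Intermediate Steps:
Q = 45 (Q = 53 - 8 = 45)
I(-18) - Q = 7 - 1*45 = 7 - 45 = -38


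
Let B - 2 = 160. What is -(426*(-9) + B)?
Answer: 3672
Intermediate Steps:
B = 162 (B = 2 + 160 = 162)
-(426*(-9) + B) = -(426*(-9) + 162) = -(-3834 + 162) = -1*(-3672) = 3672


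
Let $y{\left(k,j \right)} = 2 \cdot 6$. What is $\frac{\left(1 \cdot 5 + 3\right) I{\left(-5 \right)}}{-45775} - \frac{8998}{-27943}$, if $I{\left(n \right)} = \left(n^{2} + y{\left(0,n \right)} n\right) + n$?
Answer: $\frac{84165042}{255818165} \approx 0.329$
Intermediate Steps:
$y{\left(k,j \right)} = 12$
$I{\left(n \right)} = n^{2} + 13 n$ ($I{\left(n \right)} = \left(n^{2} + 12 n\right) + n = n^{2} + 13 n$)
$\frac{\left(1 \cdot 5 + 3\right) I{\left(-5 \right)}}{-45775} - \frac{8998}{-27943} = \frac{\left(1 \cdot 5 + 3\right) \left(- 5 \left(13 - 5\right)\right)}{-45775} - \frac{8998}{-27943} = \left(5 + 3\right) \left(\left(-5\right) 8\right) \left(- \frac{1}{45775}\right) - - \frac{8998}{27943} = 8 \left(-40\right) \left(- \frac{1}{45775}\right) + \frac{8998}{27943} = \left(-320\right) \left(- \frac{1}{45775}\right) + \frac{8998}{27943} = \frac{64}{9155} + \frac{8998}{27943} = \frac{84165042}{255818165}$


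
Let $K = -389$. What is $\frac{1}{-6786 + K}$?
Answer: $- \frac{1}{7175} \approx -0.00013937$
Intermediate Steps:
$\frac{1}{-6786 + K} = \frac{1}{-6786 - 389} = \frac{1}{-7175} = - \frac{1}{7175}$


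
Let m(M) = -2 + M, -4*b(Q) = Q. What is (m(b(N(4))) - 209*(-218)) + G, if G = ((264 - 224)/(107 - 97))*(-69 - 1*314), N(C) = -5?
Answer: 176117/4 ≈ 44029.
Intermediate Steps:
b(Q) = -Q/4
G = -1532 (G = (40/10)*(-69 - 314) = (40*(⅒))*(-383) = 4*(-383) = -1532)
(m(b(N(4))) - 209*(-218)) + G = ((-2 - ¼*(-5)) - 209*(-218)) - 1532 = ((-2 + 5/4) + 45562) - 1532 = (-¾ + 45562) - 1532 = 182245/4 - 1532 = 176117/4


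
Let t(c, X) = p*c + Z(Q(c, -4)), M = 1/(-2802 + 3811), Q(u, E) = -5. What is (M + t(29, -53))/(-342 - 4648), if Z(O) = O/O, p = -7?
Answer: 203817/5034910 ≈ 0.040481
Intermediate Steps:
Z(O) = 1
M = 1/1009 ≈ 0.00099108
t(c, X) = 1 - 7*c (t(c, X) = -7*c + 1 = 1 - 7*c)
(M + t(29, -53))/(-342 - 4648) = (1/1009 + (1 - 7*29))/(-342 - 4648) = (1/1009 + (1 - 203))/(-4990) = (1/1009 - 202)*(-1/4990) = -203817/1009*(-1/4990) = 203817/5034910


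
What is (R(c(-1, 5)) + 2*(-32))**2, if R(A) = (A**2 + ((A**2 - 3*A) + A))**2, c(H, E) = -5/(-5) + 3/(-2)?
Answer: 61009/16 ≈ 3813.1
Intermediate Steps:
c(H, E) = -1/2 (c(H, E) = -5*(-1/5) + 3*(-1/2) = 1 - 3/2 = -1/2)
R(A) = (-2*A + 2*A**2)**2 (R(A) = (A**2 + (A**2 - 2*A))**2 = (-2*A + 2*A**2)**2)
(R(c(-1, 5)) + 2*(-32))**2 = (4*(-1/2)**2*(-1 - 1/2)**2 + 2*(-32))**2 = (4*(1/4)*(-3/2)**2 - 64)**2 = (4*(1/4)*(9/4) - 64)**2 = (9/4 - 64)**2 = (-247/4)**2 = 61009/16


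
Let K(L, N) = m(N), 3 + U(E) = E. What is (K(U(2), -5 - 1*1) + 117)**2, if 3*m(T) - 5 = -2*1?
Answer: 13924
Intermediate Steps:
U(E) = -3 + E
m(T) = 1 (m(T) = 5/3 + (-2*1)/3 = 5/3 + (1/3)*(-2) = 5/3 - 2/3 = 1)
K(L, N) = 1
(K(U(2), -5 - 1*1) + 117)**2 = (1 + 117)**2 = 118**2 = 13924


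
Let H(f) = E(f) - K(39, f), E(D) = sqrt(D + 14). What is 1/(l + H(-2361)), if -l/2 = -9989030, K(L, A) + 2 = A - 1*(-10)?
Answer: 19980413/399216903652916 - I*sqrt(2347)/399216903652916 ≈ 5.0049e-8 - 1.2135e-13*I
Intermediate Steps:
K(L, A) = 8 + A (K(L, A) = -2 + (A - 1*(-10)) = -2 + (A + 10) = -2 + (10 + A) = 8 + A)
E(D) = sqrt(14 + D)
l = 19978060 (l = -2*(-9989030) = 19978060)
H(f) = -8 + sqrt(14 + f) - f (H(f) = sqrt(14 + f) - (8 + f) = sqrt(14 + f) + (-8 - f) = -8 + sqrt(14 + f) - f)
1/(l + H(-2361)) = 1/(19978060 + (-8 + sqrt(14 - 2361) - 1*(-2361))) = 1/(19978060 + (-8 + sqrt(-2347) + 2361)) = 1/(19978060 + (-8 + I*sqrt(2347) + 2361)) = 1/(19978060 + (2353 + I*sqrt(2347))) = 1/(19980413 + I*sqrt(2347))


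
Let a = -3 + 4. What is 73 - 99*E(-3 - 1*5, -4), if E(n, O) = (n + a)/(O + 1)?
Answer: -158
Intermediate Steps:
a = 1
E(n, O) = (1 + n)/(1 + O) (E(n, O) = (n + 1)/(O + 1) = (1 + n)/(1 + O))
73 - 99*E(-3 - 1*5, -4) = 73 - 99*(1 + (-3 - 1*5))/(1 - 4) = 73 - 99*(1 + (-3 - 5))/(-3) = 73 - (-33)*(1 - 8) = 73 - (-33)*(-7) = 73 - 99*7/3 = 73 - 231 = -158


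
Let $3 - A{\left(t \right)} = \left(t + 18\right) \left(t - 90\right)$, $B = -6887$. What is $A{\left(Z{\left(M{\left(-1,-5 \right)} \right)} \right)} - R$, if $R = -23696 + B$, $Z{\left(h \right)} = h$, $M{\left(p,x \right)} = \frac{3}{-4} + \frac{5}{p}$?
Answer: $\frac{508143}{16} \approx 31759.0$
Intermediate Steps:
$M{\left(p,x \right)} = - \frac{3}{4} + \frac{5}{p}$ ($M{\left(p,x \right)} = 3 \left(- \frac{1}{4}\right) + \frac{5}{p} = - \frac{3}{4} + \frac{5}{p}$)
$A{\left(t \right)} = 3 - \left(-90 + t\right) \left(18 + t\right)$ ($A{\left(t \right)} = 3 - \left(t + 18\right) \left(t - 90\right) = 3 - \left(18 + t\right) \left(-90 + t\right) = 3 - \left(-90 + t\right) \left(18 + t\right)$)
$R = -30583$ ($R = -23696 - 6887 = -30583$)
$A{\left(Z{\left(M{\left(-1,-5 \right)} \right)} \right)} - R = \left(1623 - \left(- \frac{3}{4} + \frac{5}{-1}\right)^{2} + 72 \left(- \frac{3}{4} + \frac{5}{-1}\right)\right) - -30583 = \left(1623 - \left(- \frac{3}{4} + 5 \left(-1\right)\right)^{2} + 72 \left(- \frac{3}{4} + 5 \left(-1\right)\right)\right) + 30583 = \left(1623 - \left(- \frac{3}{4} - 5\right)^{2} + 72 \left(- \frac{3}{4} - 5\right)\right) + 30583 = \left(1623 - \left(- \frac{23}{4}\right)^{2} + 72 \left(- \frac{23}{4}\right)\right) + 30583 = \left(1623 - \frac{529}{16} - 414\right) + 30583 = \frac{18815}{16} + 30583 = \frac{508143}{16}$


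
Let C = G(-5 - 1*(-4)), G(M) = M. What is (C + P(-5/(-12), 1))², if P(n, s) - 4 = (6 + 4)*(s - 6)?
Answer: 2209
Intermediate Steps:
P(n, s) = -56 + 10*s (P(n, s) = 4 + (6 + 4)*(s - 6) = 4 + 10*(-6 + s) = 4 + (-60 + 10*s) = -56 + 10*s)
C = -1 (C = -5 - 1*(-4) = -5 + 4 = -1)
(C + P(-5/(-12), 1))² = (-1 + (-56 + 10*1))² = (-1 + (-56 + 10))² = (-1 - 46)² = (-47)² = 2209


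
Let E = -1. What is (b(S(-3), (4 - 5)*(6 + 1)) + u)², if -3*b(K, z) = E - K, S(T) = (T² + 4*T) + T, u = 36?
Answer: 10609/9 ≈ 1178.8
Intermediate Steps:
S(T) = T² + 5*T
b(K, z) = ⅓ + K/3 (b(K, z) = -(-1 - K)/3 = ⅓ + K/3)
(b(S(-3), (4 - 5)*(6 + 1)) + u)² = ((⅓ + (-3*(5 - 3))/3) + 36)² = ((⅓ + (-3*2)/3) + 36)² = ((⅓ + (⅓)*(-6)) + 36)² = ((⅓ - 2) + 36)² = (-5/3 + 36)² = (103/3)² = 10609/9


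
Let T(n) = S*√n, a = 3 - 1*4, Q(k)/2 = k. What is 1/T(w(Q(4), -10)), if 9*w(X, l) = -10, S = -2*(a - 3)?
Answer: -3*I*√10/80 ≈ -0.11859*I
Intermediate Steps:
Q(k) = 2*k
a = -1 (a = 3 - 4 = -1)
S = 8 (S = -2*(-1 - 3) = -2*(-4) = 8)
w(X, l) = -10/9 (w(X, l) = (⅑)*(-10) = -10/9)
T(n) = 8*√n
1/T(w(Q(4), -10)) = 1/(8*√(-10/9)) = 1/(8*(I*√10/3)) = 1/(8*I*√10/3) = -3*I*√10/80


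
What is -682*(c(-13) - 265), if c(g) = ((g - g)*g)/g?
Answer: 180730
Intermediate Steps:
c(g) = 0 (c(g) = (0*g)/g = 0/g = 0)
-682*(c(-13) - 265) = -682*(0 - 265) = -682*(-265) = 180730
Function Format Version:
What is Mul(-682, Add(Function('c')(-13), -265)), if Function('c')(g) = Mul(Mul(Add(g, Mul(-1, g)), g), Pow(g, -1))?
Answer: 180730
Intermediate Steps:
Function('c')(g) = 0 (Function('c')(g) = Mul(Mul(0, g), Pow(g, -1)) = Mul(0, Pow(g, -1)) = 0)
Mul(-682, Add(Function('c')(-13), -265)) = Mul(-682, Add(0, -265)) = Mul(-682, -265) = 180730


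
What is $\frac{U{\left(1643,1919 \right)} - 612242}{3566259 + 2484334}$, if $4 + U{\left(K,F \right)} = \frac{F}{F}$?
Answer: $- \frac{612245}{6050593} \approx -0.10119$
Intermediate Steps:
$U{\left(K,F \right)} = -3$ ($U{\left(K,F \right)} = -4 + \frac{F}{F} = -4 + 1 = -3$)
$\frac{U{\left(1643,1919 \right)} - 612242}{3566259 + 2484334} = \frac{-3 - 612242}{3566259 + 2484334} = - \frac{612245}{6050593}$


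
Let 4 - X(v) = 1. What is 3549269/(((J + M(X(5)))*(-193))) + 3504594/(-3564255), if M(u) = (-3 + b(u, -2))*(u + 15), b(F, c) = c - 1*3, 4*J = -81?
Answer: 16719204364862/150650366085 ≈ 110.98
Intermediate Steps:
J = -81/4 (J = (1/4)*(-81) = -81/4 ≈ -20.250)
X(v) = 3 (X(v) = 4 - 1*1 = 4 - 1 = 3)
b(F, c) = -3 + c (b(F, c) = c - 3 = -3 + c)
M(u) = -120 - 8*u (M(u) = (-3 + (-3 - 2))*(u + 15) = (-3 - 5)*(15 + u) = -8*(15 + u) = -120 - 8*u)
3549269/(((J + M(X(5)))*(-193))) + 3504594/(-3564255) = 3549269/(((-81/4 + (-120 - 8*3))*(-193))) + 3504594/(-3564255) = 3549269/(((-81/4 + (-120 - 24))*(-193))) + 3504594*(-1/3564255) = 3549269/(((-81/4 - 144)*(-193))) - 1168198/1188085 = 3549269/((-657/4*(-193))) - 1168198/1188085 = 3549269/(126801/4) - 1168198/1188085 = 3549269*(4/126801) - 1168198/1188085 = 14197076/126801 - 1168198/1188085 = 16719204364862/150650366085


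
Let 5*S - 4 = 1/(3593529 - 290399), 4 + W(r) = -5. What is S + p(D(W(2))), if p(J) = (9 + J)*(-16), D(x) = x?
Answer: 13212521/16515650 ≈ 0.80000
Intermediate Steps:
W(r) = -9 (W(r) = -4 - 5 = -9)
p(J) = -144 - 16*J
S = 13212521/16515650 (S = ⅘ + 1/(5*(3593529 - 290399)) = ⅘ + (⅕)/3303130 = ⅘ + (⅕)*(1/3303130) = ⅘ + 1/16515650 = 13212521/16515650 ≈ 0.80000)
S + p(D(W(2))) = 13212521/16515650 + (-144 - 16*(-9)) = 13212521/16515650 + (-144 + 144) = 13212521/16515650 + 0 = 13212521/16515650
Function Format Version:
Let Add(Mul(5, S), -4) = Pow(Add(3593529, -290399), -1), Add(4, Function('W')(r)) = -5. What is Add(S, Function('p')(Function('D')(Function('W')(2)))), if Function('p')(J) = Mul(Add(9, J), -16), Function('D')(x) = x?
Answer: Rational(13212521, 16515650) ≈ 0.80000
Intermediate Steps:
Function('W')(r) = -9 (Function('W')(r) = Add(-4, -5) = -9)
Function('p')(J) = Add(-144, Mul(-16, J))
S = Rational(13212521, 16515650) (S = Add(Rational(4, 5), Mul(Rational(1, 5), Pow(Add(3593529, -290399), -1))) = Add(Rational(4, 5), Mul(Rational(1, 5), Pow(3303130, -1))) = Add(Rational(4, 5), Mul(Rational(1, 5), Rational(1, 3303130))) = Add(Rational(4, 5), Rational(1, 16515650)) = Rational(13212521, 16515650) ≈ 0.80000)
Add(S, Function('p')(Function('D')(Function('W')(2)))) = Add(Rational(13212521, 16515650), Add(-144, Mul(-16, -9))) = Add(Rational(13212521, 16515650), Add(-144, 144)) = Add(Rational(13212521, 16515650), 0) = Rational(13212521, 16515650)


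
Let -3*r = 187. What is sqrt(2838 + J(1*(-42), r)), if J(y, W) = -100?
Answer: 37*sqrt(2) ≈ 52.326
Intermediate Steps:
r = -187/3 (r = -1/3*187 = -187/3 ≈ -62.333)
sqrt(2838 + J(1*(-42), r)) = sqrt(2838 - 100) = sqrt(2738) = 37*sqrt(2)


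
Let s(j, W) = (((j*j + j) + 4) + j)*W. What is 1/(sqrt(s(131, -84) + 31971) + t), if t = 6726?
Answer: 118/818789 - I*sqrt(1431897)/46670973 ≈ 0.00014412 - 2.5639e-5*I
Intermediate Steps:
s(j, W) = W*(4 + j**2 + 2*j) (s(j, W) = (((j**2 + j) + 4) + j)*W = (((j + j**2) + 4) + j)*W = ((4 + j + j**2) + j)*W = (4 + j**2 + 2*j)*W = W*(4 + j**2 + 2*j))
1/(sqrt(s(131, -84) + 31971) + t) = 1/(sqrt(-84*(4 + 131**2 + 2*131) + 31971) + 6726) = 1/(sqrt(-84*(4 + 17161 + 262) + 31971) + 6726) = 1/(sqrt(-84*17427 + 31971) + 6726) = 1/(sqrt(-1463868 + 31971) + 6726) = 1/(sqrt(-1431897) + 6726) = 1/(I*sqrt(1431897) + 6726) = 1/(6726 + I*sqrt(1431897))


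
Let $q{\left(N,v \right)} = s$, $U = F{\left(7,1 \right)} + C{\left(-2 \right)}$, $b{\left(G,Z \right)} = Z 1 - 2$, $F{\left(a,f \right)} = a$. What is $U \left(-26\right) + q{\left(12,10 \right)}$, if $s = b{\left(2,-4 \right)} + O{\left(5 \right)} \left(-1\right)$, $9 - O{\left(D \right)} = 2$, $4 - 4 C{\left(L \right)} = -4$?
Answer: $-247$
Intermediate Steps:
$C{\left(L \right)} = 2$ ($C{\left(L \right)} = 1 - -1 = 1 + 1 = 2$)
$b{\left(G,Z \right)} = -2 + Z$ ($b{\left(G,Z \right)} = Z - 2 = -2 + Z$)
$O{\left(D \right)} = 7$ ($O{\left(D \right)} = 9 - 2 = 7$)
$U = 9$ ($U = 7 + 2 = 9$)
$s = -13$ ($s = \left(-2 - 4\right) + 7 \left(-1\right) = -6 - 7 = -13$)
$q{\left(N,v \right)} = -13$
$U \left(-26\right) + q{\left(12,10 \right)} = 9 \left(-26\right) - 13 = -234 - 13 = -247$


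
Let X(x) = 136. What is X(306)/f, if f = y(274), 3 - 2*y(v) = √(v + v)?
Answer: -816/539 - 544*√137/539 ≈ -13.327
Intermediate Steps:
y(v) = 3/2 - √2*√v/2 (y(v) = 3/2 - √(v + v)/2 = 3/2 - √2*√v/2)
f = 3/2 - √137 (f = 3/2 - √2*√274/2 = 3/2 - √137 ≈ -10.205)
X(306)/f = 136/(3/2 - √137)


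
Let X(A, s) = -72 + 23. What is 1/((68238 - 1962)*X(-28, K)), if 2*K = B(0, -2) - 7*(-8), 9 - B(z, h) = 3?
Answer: -1/3247524 ≈ -3.0793e-7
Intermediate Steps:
B(z, h) = 6 (B(z, h) = 9 - 1*3 = 9 - 3 = 6)
K = 31 (K = (6 - 7*(-8))/2 = (6 + 56)/2 = (1/2)*62 = 31)
X(A, s) = -49
1/((68238 - 1962)*X(-28, K)) = 1/((68238 - 1962)*(-49)) = -1/49/66276 = (1/66276)*(-1/49) = -1/3247524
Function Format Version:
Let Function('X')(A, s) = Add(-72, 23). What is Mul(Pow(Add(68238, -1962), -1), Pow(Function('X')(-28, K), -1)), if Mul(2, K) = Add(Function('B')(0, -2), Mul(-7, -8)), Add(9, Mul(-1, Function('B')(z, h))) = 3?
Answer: Rational(-1, 3247524) ≈ -3.0793e-7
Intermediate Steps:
Function('B')(z, h) = 6 (Function('B')(z, h) = Add(9, Mul(-1, 3)) = Add(9, -3) = 6)
K = 31 (K = Mul(Rational(1, 2), Add(6, Mul(-7, -8))) = Mul(Rational(1, 2), Add(6, 56)) = Mul(Rational(1, 2), 62) = 31)
Function('X')(A, s) = -49
Mul(Pow(Add(68238, -1962), -1), Pow(Function('X')(-28, K), -1)) = Mul(Pow(Add(68238, -1962), -1), Pow(-49, -1)) = Mul(Pow(66276, -1), Rational(-1, 49)) = Mul(Rational(1, 66276), Rational(-1, 49)) = Rational(-1, 3247524)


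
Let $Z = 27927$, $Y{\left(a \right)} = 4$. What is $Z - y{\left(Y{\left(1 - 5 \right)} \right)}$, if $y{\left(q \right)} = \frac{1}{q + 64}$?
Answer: $\frac{1899035}{68} \approx 27927.0$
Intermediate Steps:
$y{\left(q \right)} = \frac{1}{64 + q}$
$Z - y{\left(Y{\left(1 - 5 \right)} \right)} = 27927 - \frac{1}{64 + 4} = 27927 - \frac{1}{68} = \frac{1899035}{68}$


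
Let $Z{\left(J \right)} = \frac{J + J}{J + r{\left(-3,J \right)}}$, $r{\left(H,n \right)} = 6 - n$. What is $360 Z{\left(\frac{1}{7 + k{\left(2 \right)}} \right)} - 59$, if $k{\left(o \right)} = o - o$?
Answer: $- \frac{293}{7} \approx -41.857$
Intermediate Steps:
$k{\left(o \right)} = 0$
$Z{\left(J \right)} = \frac{J}{3}$ ($Z{\left(J \right)} = \frac{J + J}{J - \left(-6 + J\right)} = \frac{2 J}{6} = 2 J \frac{1}{6} = \frac{J}{3}$)
$360 Z{\left(\frac{1}{7 + k{\left(2 \right)}} \right)} - 59 = 360 \frac{1}{3 \left(7 + 0\right)} - 59 = 360 \frac{1}{3 \cdot 7} - 59 = 360 \cdot \frac{1}{3} \cdot \frac{1}{7} - 59 = 360 \cdot \frac{1}{21} - 59 = \frac{120}{7} - 59 = - \frac{293}{7}$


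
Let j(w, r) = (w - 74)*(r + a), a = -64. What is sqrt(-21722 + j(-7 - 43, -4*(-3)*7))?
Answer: I*sqrt(24202) ≈ 155.57*I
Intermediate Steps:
j(w, r) = (-74 + w)*(-64 + r) (j(w, r) = (w - 74)*(r - 64) = (-74 + w)*(-64 + r))
sqrt(-21722 + j(-7 - 43, -4*(-3)*7)) = sqrt(-21722 + (4736 - 74*(-4*(-3))*7 - 64*(-7 - 43) + (-4*(-3)*7)*(-7 - 43))) = sqrt(-21722 + (4736 - 888*7 - 64*(-50) + (12*7)*(-50))) = sqrt(-21722 + (4736 - 74*84 + 3200 + 84*(-50))) = sqrt(-21722 + (4736 - 6216 + 3200 - 4200)) = sqrt(-21722 - 2480) = sqrt(-24202) = I*sqrt(24202)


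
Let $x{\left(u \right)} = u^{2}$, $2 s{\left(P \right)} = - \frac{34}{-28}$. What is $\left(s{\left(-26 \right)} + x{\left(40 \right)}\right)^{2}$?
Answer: $\frac{2008563489}{784} \approx 2.5619 \cdot 10^{6}$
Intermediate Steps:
$s{\left(P \right)} = \frac{17}{28}$ ($s{\left(P \right)} = \frac{\left(-34\right) \frac{1}{-28}}{2} = \frac{\left(-34\right) \left(- \frac{1}{28}\right)}{2} = \frac{1}{2} \cdot \frac{17}{14} = \frac{17}{28}$)
$\left(s{\left(-26 \right)} + x{\left(40 \right)}\right)^{2} = \left(\frac{17}{28} + 40^{2}\right)^{2} = \left(\frac{17}{28} + 1600\right)^{2} = \left(\frac{44817}{28}\right)^{2} = \frac{2008563489}{784}$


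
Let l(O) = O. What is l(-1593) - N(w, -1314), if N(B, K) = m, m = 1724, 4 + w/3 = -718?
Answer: -3317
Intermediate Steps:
w = -2166 (w = -12 + 3*(-718) = -12 - 2154 = -2166)
N(B, K) = 1724
l(-1593) - N(w, -1314) = -1593 - 1*1724 = -1593 - 1724 = -3317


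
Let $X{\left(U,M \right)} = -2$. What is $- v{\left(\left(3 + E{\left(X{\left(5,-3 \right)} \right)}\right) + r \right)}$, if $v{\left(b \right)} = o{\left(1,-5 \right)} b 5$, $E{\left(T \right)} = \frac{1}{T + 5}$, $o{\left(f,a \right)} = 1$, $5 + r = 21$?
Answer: $- \frac{290}{3} \approx -96.667$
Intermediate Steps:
$r = 16$ ($r = -5 + 21 = 16$)
$E{\left(T \right)} = \frac{1}{5 + T}$
$v{\left(b \right)} = 5 b$ ($v{\left(b \right)} = 1 b 5 = b 5 = 5 b$)
$- v{\left(\left(3 + E{\left(X{\left(5,-3 \right)} \right)}\right) + r \right)} = - 5 \left(\left(3 + \frac{1}{5 - 2}\right) + 16\right) = - 5 \left(\left(3 + \frac{1}{3}\right) + 16\right) = - 5 \left(\frac{10}{3} + 16\right) = - \frac{5 \cdot 58}{3} = \left(-1\right) \frac{290}{3} = - \frac{290}{3}$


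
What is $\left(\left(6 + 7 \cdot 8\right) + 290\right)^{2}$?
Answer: $123904$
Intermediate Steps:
$\left(\left(6 + 7 \cdot 8\right) + 290\right)^{2} = \left(\left(6 + 56\right) + 290\right)^{2} = \left(62 + 290\right)^{2} = 352^{2} = 123904$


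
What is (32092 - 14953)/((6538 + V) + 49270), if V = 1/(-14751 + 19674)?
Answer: 84375297/274742785 ≈ 0.30711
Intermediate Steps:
V = 1/4923 ≈ 0.00020313
(32092 - 14953)/((6538 + V) + 49270) = (32092 - 14953)/((6538 + 1/4923) + 49270) = 17139/(32186575/4923 + 49270) = 17139/(274742785/4923) = 17139*(4923/274742785) = 84375297/274742785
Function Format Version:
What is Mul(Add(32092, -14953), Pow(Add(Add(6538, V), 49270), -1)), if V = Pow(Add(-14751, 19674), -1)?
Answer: Rational(84375297, 274742785) ≈ 0.30711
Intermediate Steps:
V = Rational(1, 4923) (V = Pow(4923, -1) = Rational(1, 4923) ≈ 0.00020313)
Mul(Add(32092, -14953), Pow(Add(Add(6538, V), 49270), -1)) = Mul(Add(32092, -14953), Pow(Add(Add(6538, Rational(1, 4923)), 49270), -1)) = Mul(17139, Pow(Add(Rational(32186575, 4923), 49270), -1)) = Mul(17139, Pow(Rational(274742785, 4923), -1)) = Mul(17139, Rational(4923, 274742785)) = Rational(84375297, 274742785)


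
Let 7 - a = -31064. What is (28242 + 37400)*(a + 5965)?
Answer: 2431117112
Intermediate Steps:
a = 31071 (a = 7 - 1*(-31064) = 7 + 31064 = 31071)
(28242 + 37400)*(a + 5965) = (28242 + 37400)*(31071 + 5965) = 65642*37036 = 2431117112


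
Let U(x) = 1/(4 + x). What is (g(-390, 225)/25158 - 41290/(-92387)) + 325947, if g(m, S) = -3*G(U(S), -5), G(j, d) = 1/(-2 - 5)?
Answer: 1767711334633245/5423301674 ≈ 3.2595e+5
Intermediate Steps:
G(j, d) = -⅐ (G(j, d) = 1/(-7) = -⅐)
g(m, S) = 3/7 (g(m, S) = -3*(-⅐) = 3/7)
(g(-390, 225)/25158 - 41290/(-92387)) + 325947 = ((3/7)/25158 - 41290/(-92387)) + 325947 = ((3/7)*(1/25158) - 41290*(-1/92387)) + 325947 = (1/58702 + 41290/92387) + 325947 = 2423897967/5423301674 + 325947 = 1767711334633245/5423301674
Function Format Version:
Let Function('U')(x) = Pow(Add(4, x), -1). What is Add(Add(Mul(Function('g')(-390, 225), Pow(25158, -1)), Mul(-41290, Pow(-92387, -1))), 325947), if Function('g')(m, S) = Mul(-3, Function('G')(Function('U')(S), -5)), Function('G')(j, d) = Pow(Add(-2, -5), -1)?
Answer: Rational(1767711334633245, 5423301674) ≈ 3.2595e+5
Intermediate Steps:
Function('G')(j, d) = Rational(-1, 7) (Function('G')(j, d) = Pow(-7, -1) = Rational(-1, 7))
Function('g')(m, S) = Rational(3, 7) (Function('g')(m, S) = Mul(-3, Rational(-1, 7)) = Rational(3, 7))
Add(Add(Mul(Function('g')(-390, 225), Pow(25158, -1)), Mul(-41290, Pow(-92387, -1))), 325947) = Add(Add(Mul(Rational(3, 7), Pow(25158, -1)), Mul(-41290, Pow(-92387, -1))), 325947) = Add(Add(Mul(Rational(3, 7), Rational(1, 25158)), Mul(-41290, Rational(-1, 92387))), 325947) = Add(Add(Rational(1, 58702), Rational(41290, 92387)), 325947) = Add(Rational(2423897967, 5423301674), 325947) = Rational(1767711334633245, 5423301674)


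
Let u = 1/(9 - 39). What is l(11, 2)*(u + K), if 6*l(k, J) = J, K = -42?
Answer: -1261/90 ≈ -14.011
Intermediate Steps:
l(k, J) = J/6
u = -1/30 (u = 1/(-30) = -1/30 ≈ -0.033333)
l(11, 2)*(u + K) = ((⅙)*2)*(-1/30 - 42) = (⅓)*(-1261/30) = -1261/90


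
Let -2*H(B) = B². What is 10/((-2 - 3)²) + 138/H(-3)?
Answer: -454/15 ≈ -30.267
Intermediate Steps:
H(B) = -B²/2
10/((-2 - 3)²) + 138/H(-3) = 10/((-2 - 3)²) + 138/((-½*(-3)²)) = 10/((-5)²) + 138/((-½*9)) = 10/25 + 138/(-9/2) = 10*(1/25) + 138*(-2/9) = ⅖ - 92/3 = -454/15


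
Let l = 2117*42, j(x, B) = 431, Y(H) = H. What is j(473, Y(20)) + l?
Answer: 89345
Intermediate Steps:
l = 88914
j(473, Y(20)) + l = 431 + 88914 = 89345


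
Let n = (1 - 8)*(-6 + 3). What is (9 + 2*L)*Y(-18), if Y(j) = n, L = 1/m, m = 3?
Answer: 203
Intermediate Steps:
L = ⅓ (L = 1/3 = ⅓ ≈ 0.33333)
n = 21 (n = -7*(-3) = 21)
Y(j) = 21
(9 + 2*L)*Y(-18) = (9 + 2*(⅓))*21 = (9 + ⅔)*21 = (29/3)*21 = 203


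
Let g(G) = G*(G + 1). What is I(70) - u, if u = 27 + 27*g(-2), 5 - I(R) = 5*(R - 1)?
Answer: -421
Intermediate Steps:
g(G) = G*(1 + G)
I(R) = 10 - 5*R (I(R) = 5 - 5*(R - 1) = 5 - 5*(-1 + R) = 5 - (-5 + 5*R) = 5 + (5 - 5*R) = 10 - 5*R)
u = 81 (u = 27 + 27*(-2*(1 - 2)) = 27 + 27*(-2*(-1)) = 27 + 27*2 = 27 + 54 = 81)
I(70) - u = (10 - 5*70) - 1*81 = (10 - 350) - 81 = -340 - 81 = -421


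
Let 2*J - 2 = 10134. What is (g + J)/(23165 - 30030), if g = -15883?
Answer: 2163/1373 ≈ 1.5754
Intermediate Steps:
J = 5068 (J = 1 + (½)*10134 = 1 + 5067 = 5068)
(g + J)/(23165 - 30030) = (-15883 + 5068)/(23165 - 30030) = -10815/(-6865) = -10815*(-1/6865) = 2163/1373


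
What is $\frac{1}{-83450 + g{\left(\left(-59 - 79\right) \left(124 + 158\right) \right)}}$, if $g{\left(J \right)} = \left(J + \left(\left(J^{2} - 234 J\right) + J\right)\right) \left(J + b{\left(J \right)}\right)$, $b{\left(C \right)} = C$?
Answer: $- \frac{1}{118575773148026} \approx -8.4334 \cdot 10^{-15}$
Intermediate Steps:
$g{\left(J \right)} = 2 J \left(J^{2} - 232 J\right)$ ($g{\left(J \right)} = \left(J + \left(\left(J^{2} - 234 J\right) + J\right)\right) \left(J + J\right) = \left(J + \left(J^{2} - 233 J\right)\right) 2 J = \left(J^{2} - 232 J\right) 2 J = 2 J \left(J^{2} - 232 J\right)$)
$\frac{1}{-83450 + g{\left(\left(-59 - 79\right) \left(124 + 158\right) \right)}} = \frac{1}{-83450 + 2 \left(\left(-59 - 79\right) \left(124 + 158\right)\right)^{2} \left(-232 + \left(-59 - 79\right) \left(124 + 158\right)\right)} = \frac{1}{-83450 + 2 \left(\left(-138\right) 282\right)^{2} \left(-232 - 38916\right)} = \frac{1}{-83450 + 2 \left(-38916\right)^{2} \left(-232 - 38916\right)} = \frac{1}{-83450 + 2 \cdot 1514455056 \left(-39148\right)} = \frac{1}{-83450 - 118575773064576} = \frac{1}{-118575773148026} = - \frac{1}{118575773148026}$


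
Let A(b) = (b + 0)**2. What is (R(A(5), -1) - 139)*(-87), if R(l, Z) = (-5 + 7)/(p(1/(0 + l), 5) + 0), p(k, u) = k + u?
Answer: 253228/21 ≈ 12058.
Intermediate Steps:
A(b) = b**2
R(l, Z) = 2/(5 + 1/l) (R(l, Z) = (-5 + 7)/((1/(0 + l) + 5) + 0) = 2/((1/l + 5) + 0) = 2/((5 + 1/l) + 0) = 2/(5 + 1/l))
(R(A(5), -1) - 139)*(-87) = (2*5**2/(1 + 5*5**2) - 139)*(-87) = (2*25/(1 + 5*25) - 139)*(-87) = (2*25/(1 + 125) - 139)*(-87) = (2*25/126 - 139)*(-87) = (2*25*(1/126) - 139)*(-87) = (25/63 - 139)*(-87) = -8732/63*(-87) = 253228/21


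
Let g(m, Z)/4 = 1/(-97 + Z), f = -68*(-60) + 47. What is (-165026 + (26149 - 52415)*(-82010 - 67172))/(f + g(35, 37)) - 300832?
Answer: 20075518331/30952 ≈ 6.4860e+5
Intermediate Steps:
f = 4127 (f = 4080 + 47 = 4127)
g(m, Z) = 4/(-97 + Z)
(-165026 + (26149 - 52415)*(-82010 - 67172))/(f + g(35, 37)) - 300832 = (-165026 + (26149 - 52415)*(-82010 - 67172))/(4127 + 4/(-97 + 37)) - 300832 = (-165026 - 26266*(-149182))/(4127 + 4/(-60)) - 300832 = (-165026 + 3918414412)/(4127 + 4*(-1/60)) - 300832 = 3918249386/(4127 - 1/15) - 300832 = 3918249386/(61904/15) - 300832 = 3918249386*(15/61904) - 300832 = 29386870395/30952 - 300832 = 20075518331/30952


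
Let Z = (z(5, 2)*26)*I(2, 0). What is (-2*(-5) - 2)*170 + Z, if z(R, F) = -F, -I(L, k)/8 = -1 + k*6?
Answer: 944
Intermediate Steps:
I(L, k) = 8 - 48*k (I(L, k) = -8*(-1 + k*6) = -8*(-1 + 6*k) = 8 - 48*k)
Z = -416 (Z = (-1*2*26)*(8 - 48*0) = (-2*26)*(8 + 0) = -52*8 = -416)
(-2*(-5) - 2)*170 + Z = (-2*(-5) - 2)*170 - 416 = (10 - 2)*170 - 416 = 8*170 - 416 = 1360 - 416 = 944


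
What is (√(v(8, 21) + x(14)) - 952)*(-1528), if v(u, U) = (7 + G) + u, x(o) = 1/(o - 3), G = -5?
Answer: 1454656 - 1528*√1221/11 ≈ 1.4498e+6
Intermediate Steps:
x(o) = 1/(-3 + o)
v(u, U) = 2 + u (v(u, U) = (7 - 5) + u = 2 + u)
(√(v(8, 21) + x(14)) - 952)*(-1528) = (√((2 + 8) + 1/(-3 + 14)) - 952)*(-1528) = (√(10 + 1/11) - 952)*(-1528) = (√(111/11) - 952)*(-1528) = (√1221/11 - 952)*(-1528) = (-952 + √1221/11)*(-1528) = 1454656 - 1528*√1221/11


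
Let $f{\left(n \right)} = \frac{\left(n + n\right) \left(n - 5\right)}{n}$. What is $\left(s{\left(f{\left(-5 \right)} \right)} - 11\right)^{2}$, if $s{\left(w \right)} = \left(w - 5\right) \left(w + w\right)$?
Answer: $978121$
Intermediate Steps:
$f{\left(n \right)} = -10 + 2 n$ ($f{\left(n \right)} = \frac{2 n \left(-5 + n\right)}{n} = -10 + 2 n$)
$s{\left(w \right)} = 2 w \left(-5 + w\right)$ ($s{\left(w \right)} = \left(-5 + w\right) 2 w = 2 w \left(-5 + w\right)$)
$\left(s{\left(f{\left(-5 \right)} \right)} - 11\right)^{2} = \left(2 \left(-10 + 2 \left(-5\right)\right) \left(-5 + \left(-10 + 2 \left(-5\right)\right)\right) - 11\right)^{2} = \left(2 \left(-10 - 10\right) \left(-5 - 20\right) - 11\right)^{2} = \left(2 \left(-20\right) \left(-5 - 20\right) - 11\right)^{2} = \left(2 \left(-20\right) \left(-25\right) - 11\right)^{2} = \left(1000 - 11\right)^{2} = 989^{2} = 978121$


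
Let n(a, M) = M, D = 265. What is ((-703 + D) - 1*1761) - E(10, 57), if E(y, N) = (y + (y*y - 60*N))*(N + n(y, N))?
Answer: 375141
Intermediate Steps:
E(y, N) = 2*N*(y + y² - 60*N) (E(y, N) = (y + (y*y - 60*N))*(N + N) = (y + (y² - 60*N))*(2*N) = (y + y² - 60*N)*(2*N) = 2*N*(y + y² - 60*N))
((-703 + D) - 1*1761) - E(10, 57) = ((-703 + 265) - 1*1761) - 2*57*(10 + 10² - 60*57) = (-438 - 1761) - 2*57*(10 + 100 - 3420) = -2199 - 2*57*(-3310) = -2199 - 1*(-377340) = -2199 + 377340 = 375141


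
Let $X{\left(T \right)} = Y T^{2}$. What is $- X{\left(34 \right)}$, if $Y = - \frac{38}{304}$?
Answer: $\frac{289}{2} \approx 144.5$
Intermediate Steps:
$Y = - \frac{1}{8}$ ($Y = \left(-38\right) \frac{1}{304} = - \frac{1}{8} \approx -0.125$)
$X{\left(T \right)} = - \frac{T^{2}}{8}$
$- X{\left(34 \right)} = - \frac{\left(-1\right) 34^{2}}{8} = - \frac{\left(-1\right) 1156}{8} = \left(-1\right) \left(- \frac{289}{2}\right) = \frac{289}{2}$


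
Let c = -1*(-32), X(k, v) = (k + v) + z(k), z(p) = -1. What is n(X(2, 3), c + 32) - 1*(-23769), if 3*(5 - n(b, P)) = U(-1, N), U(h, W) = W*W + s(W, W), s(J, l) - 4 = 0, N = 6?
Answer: 71282/3 ≈ 23761.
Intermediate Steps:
s(J, l) = 4 (s(J, l) = 4 + 0 = 4)
X(k, v) = -1 + k + v (X(k, v) = (k + v) - 1 = -1 + k + v)
U(h, W) = 4 + W² (U(h, W) = W*W + 4 = W² + 4 = 4 + W²)
c = 32
n(b, P) = -25/3 (n(b, P) = 5 - (4 + 6²)/3 = 5 - (4 + 36)/3 = 5 - ⅓*40 = 5 - 40/3 = -25/3)
n(X(2, 3), c + 32) - 1*(-23769) = -25/3 - 1*(-23769) = -25/3 + 23769 = 71282/3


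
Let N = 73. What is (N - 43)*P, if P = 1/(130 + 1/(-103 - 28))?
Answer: 3930/17029 ≈ 0.23078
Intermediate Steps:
P = 131/17029 (P = 1/(130 + 1/(-131)) = 1/(130 - 1/131) = 1/(17029/131) = 131/17029 ≈ 0.0076928)
(N - 43)*P = (73 - 43)*(131/17029) = 30*(131/17029) = 3930/17029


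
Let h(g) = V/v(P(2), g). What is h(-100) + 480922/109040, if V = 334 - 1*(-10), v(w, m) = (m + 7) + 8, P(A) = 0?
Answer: 336861/926840 ≈ 0.36345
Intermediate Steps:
v(w, m) = 15 + m (v(w, m) = (7 + m) + 8 = 15 + m)
V = 344 (V = 334 + 10 = 344)
h(g) = 344/(15 + g)
h(-100) + 480922/109040 = 344/(15 - 100) + 480922/109040 = 344/(-85) + 480922*(1/109040) = 344*(-1/85) + 240461/54520 = -344/85 + 240461/54520 = 336861/926840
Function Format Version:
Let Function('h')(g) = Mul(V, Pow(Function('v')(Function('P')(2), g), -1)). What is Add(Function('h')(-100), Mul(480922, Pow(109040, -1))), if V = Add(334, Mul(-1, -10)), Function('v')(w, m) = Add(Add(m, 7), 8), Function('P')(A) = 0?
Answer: Rational(336861, 926840) ≈ 0.36345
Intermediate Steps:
Function('v')(w, m) = Add(15, m) (Function('v')(w, m) = Add(Add(7, m), 8) = Add(15, m))
V = 344 (V = Add(334, 10) = 344)
Function('h')(g) = Mul(344, Pow(Add(15, g), -1))
Add(Function('h')(-100), Mul(480922, Pow(109040, -1))) = Add(Mul(344, Pow(Add(15, -100), -1)), Mul(480922, Pow(109040, -1))) = Add(Mul(344, Pow(-85, -1)), Mul(480922, Rational(1, 109040))) = Add(Mul(344, Rational(-1, 85)), Rational(240461, 54520)) = Add(Rational(-344, 85), Rational(240461, 54520)) = Rational(336861, 926840)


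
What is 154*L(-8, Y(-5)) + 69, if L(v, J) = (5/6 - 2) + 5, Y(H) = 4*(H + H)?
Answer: 1978/3 ≈ 659.33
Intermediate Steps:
Y(H) = 8*H (Y(H) = 4*(2*H) = 8*H)
L(v, J) = 23/6 (L(v, J) = (5*(⅙) - 2) + 5 = (⅚ - 2) + 5 = -7/6 + 5 = 23/6)
154*L(-8, Y(-5)) + 69 = 154*(23/6) + 69 = 1771/3 + 69 = 1978/3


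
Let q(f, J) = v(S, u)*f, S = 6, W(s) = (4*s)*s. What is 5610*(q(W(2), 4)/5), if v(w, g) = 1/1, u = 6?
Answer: 17952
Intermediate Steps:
W(s) = 4*s²
v(w, g) = 1
q(f, J) = f (q(f, J) = 1*f = f)
5610*(q(W(2), 4)/5) = 5610*((4*2²)/5) = 5610*((4*4)*(⅕)) = 5610*(16*(⅕)) = 5610*(16/5) = 17952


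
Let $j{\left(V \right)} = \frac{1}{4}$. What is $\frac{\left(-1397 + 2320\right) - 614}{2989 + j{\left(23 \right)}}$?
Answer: $\frac{1236}{11957} \approx 0.10337$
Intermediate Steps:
$j{\left(V \right)} = \frac{1}{4}$
$\frac{\left(-1397 + 2320\right) - 614}{2989 + j{\left(23 \right)}} = \frac{\left(-1397 + 2320\right) - 614}{2989 + \frac{1}{4}} = \frac{923 - 614}{\frac{11957}{4}} = 309 \cdot \frac{4}{11957} = \frac{1236}{11957}$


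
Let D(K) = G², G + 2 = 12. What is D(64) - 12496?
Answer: -12396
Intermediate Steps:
G = 10 (G = -2 + 12 = 10)
D(K) = 100 (D(K) = 10² = 100)
D(64) - 12496 = 100 - 12496 = -12396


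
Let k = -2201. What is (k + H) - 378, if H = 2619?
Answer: 40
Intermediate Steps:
(k + H) - 378 = (-2201 + 2619) - 378 = 418 - 378 = 40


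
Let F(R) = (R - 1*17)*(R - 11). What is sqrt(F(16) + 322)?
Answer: sqrt(317) ≈ 17.805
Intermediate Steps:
F(R) = (-17 + R)*(-11 + R) (F(R) = (R - 17)*(-11 + R) = (-17 + R)*(-11 + R))
sqrt(F(16) + 322) = sqrt((187 + 16**2 - 28*16) + 322) = sqrt((187 + 256 - 448) + 322) = sqrt(-5 + 322) = sqrt(317)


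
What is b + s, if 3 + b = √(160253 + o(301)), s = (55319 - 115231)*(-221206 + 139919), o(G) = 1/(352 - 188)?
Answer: 4870066741 + 7*√21990637/82 ≈ 4.8701e+9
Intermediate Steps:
o(G) = 1/164
s = 4870066744 (s = -59912*(-81287) = 4870066744)
b = -3 + 7*√21990637/82 (b = -3 + √(160253 + 1/164) = -3 + √(26281493/164) = -3 + 7*√21990637/82 ≈ 397.32)
b + s = (-3 + 7*√21990637/82) + 4870066744 = 4870066741 + 7*√21990637/82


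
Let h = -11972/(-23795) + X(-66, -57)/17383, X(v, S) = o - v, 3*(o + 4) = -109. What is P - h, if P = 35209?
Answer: 43689709825052/1240885455 ≈ 35209.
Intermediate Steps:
o = -121/3 (o = -4 + (⅓)*(-109) = -4 - 109/3 = -121/3 ≈ -40.333)
X(v, S) = -121/3 - v
h = 626160043/1240885455 (h = -11972/(-23795) + (-121/3 - 1*(-66))/17383 = -11972*(-1/23795) + (-121/3 + 66)*(1/17383) = 11972/23795 + (77/3)*(1/17383) = 11972/23795 + 77/52149 = 626160043/1240885455 ≈ 0.50461)
P - h = 35209 - 1*626160043/1240885455 = 35209 - 626160043/1240885455 = 43689709825052/1240885455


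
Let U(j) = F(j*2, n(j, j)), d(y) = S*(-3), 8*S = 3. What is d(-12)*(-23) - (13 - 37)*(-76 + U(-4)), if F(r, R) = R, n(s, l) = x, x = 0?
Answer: -14385/8 ≈ -1798.1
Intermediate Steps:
S = 3/8 (S = (⅛)*3 = 3/8 ≈ 0.37500)
n(s, l) = 0
d(y) = -9/8 (d(y) = (3/8)*(-3) = -9/8)
U(j) = 0
d(-12)*(-23) - (13 - 37)*(-76 + U(-4)) = -9/8*(-23) - (13 - 37)*(-76 + 0) = 207/8 - (-24)*(-76) = 207/8 - 1*1824 = 207/8 - 1824 = -14385/8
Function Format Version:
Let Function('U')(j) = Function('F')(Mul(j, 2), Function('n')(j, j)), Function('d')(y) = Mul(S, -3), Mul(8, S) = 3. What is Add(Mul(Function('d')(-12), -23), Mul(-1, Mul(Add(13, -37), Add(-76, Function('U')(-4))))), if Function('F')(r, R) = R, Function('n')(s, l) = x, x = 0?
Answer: Rational(-14385, 8) ≈ -1798.1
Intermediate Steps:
S = Rational(3, 8) (S = Mul(Rational(1, 8), 3) = Rational(3, 8) ≈ 0.37500)
Function('n')(s, l) = 0
Function('d')(y) = Rational(-9, 8) (Function('d')(y) = Mul(Rational(3, 8), -3) = Rational(-9, 8))
Function('U')(j) = 0
Add(Mul(Function('d')(-12), -23), Mul(-1, Mul(Add(13, -37), Add(-76, Function('U')(-4))))) = Add(Mul(Rational(-9, 8), -23), Mul(-1, Mul(Add(13, -37), Add(-76, 0)))) = Add(Rational(207, 8), Mul(-1, Mul(-24, -76))) = Add(Rational(207, 8), Mul(-1, 1824)) = Add(Rational(207, 8), -1824) = Rational(-14385, 8)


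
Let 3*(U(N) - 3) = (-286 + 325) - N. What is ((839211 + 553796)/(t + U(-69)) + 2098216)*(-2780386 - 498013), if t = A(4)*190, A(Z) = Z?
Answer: -323571731321577/47 ≈ -6.8845e+12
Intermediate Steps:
U(N) = 16 - N/3 (U(N) = 3 + ((-286 + 325) - N)/3 = 3 + (39 - N)/3 = 3 + (13 - N/3) = 16 - N/3)
t = 760 (t = 4*190 = 760)
((839211 + 553796)/(t + U(-69)) + 2098216)*(-2780386 - 498013) = ((839211 + 553796)/(760 + (16 - 1/3*(-69))) + 2098216)*(-2780386 - 498013) = (1393007/(760 + (16 + 23)) + 2098216)*(-3278399) = (1393007/(760 + 39) + 2098216)*(-3278399) = (1393007/799 + 2098216)*(-3278399) = (1677867591/799)*(-3278399) = -323571731321577/47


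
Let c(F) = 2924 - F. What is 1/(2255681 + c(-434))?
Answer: 1/2259039 ≈ 4.4267e-7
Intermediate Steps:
1/(2255681 + c(-434)) = 1/(2255681 + (2924 - 1*(-434))) = 1/(2255681 + (2924 + 434)) = 1/(2255681 + 3358) = 1/2259039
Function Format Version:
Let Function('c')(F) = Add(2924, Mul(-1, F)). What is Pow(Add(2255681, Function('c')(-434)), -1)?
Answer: Rational(1, 2259039) ≈ 4.4267e-7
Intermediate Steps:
Pow(Add(2255681, Function('c')(-434)), -1) = Pow(Add(2255681, Add(2924, Mul(-1, -434))), -1) = Pow(Add(2255681, Add(2924, 434)), -1) = Pow(Add(2255681, 3358), -1) = Pow(2259039, -1) = Rational(1, 2259039)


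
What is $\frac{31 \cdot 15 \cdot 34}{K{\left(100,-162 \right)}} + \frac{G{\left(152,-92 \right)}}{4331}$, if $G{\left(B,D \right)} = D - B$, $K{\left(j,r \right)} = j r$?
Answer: $- \frac{39577}{38340} \approx -1.0323$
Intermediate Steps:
$\frac{31 \cdot 15 \cdot 34}{K{\left(100,-162 \right)}} + \frac{G{\left(152,-92 \right)}}{4331} = \frac{31 \cdot 15 \cdot 34}{100 \left(-162\right)} + \frac{-92 - 152}{4331} = \frac{465 \cdot 34}{-16200} + \left(-92 - 152\right) \frac{1}{4331} = 15810 \left(- \frac{1}{16200}\right) - \frac{4}{71} = - \frac{527}{540} - \frac{4}{71} = - \frac{39577}{38340}$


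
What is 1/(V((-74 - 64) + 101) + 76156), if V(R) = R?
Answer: 1/76119 ≈ 1.3137e-5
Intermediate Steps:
1/(V((-74 - 64) + 101) + 76156) = 1/(((-74 - 64) + 101) + 76156) = 1/((-138 + 101) + 76156) = 1/(-37 + 76156) = 1/76119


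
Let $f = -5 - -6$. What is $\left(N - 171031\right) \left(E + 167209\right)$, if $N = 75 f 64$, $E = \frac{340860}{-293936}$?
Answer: $- \frac{2042497076523371}{73484} \approx -2.7795 \cdot 10^{10}$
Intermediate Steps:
$E = - \frac{85215}{73484}$ ($E = 340860 \left(- \frac{1}{293936}\right) = - \frac{85215}{73484} \approx -1.1596$)
$f = 1$ ($f = -5 + 6 = 1$)
$N = 4800$ ($N = 75 \cdot 1 \cdot 64 = 75 \cdot 64 = 4800$)
$\left(N - 171031\right) \left(E + 167209\right) = \left(4800 - 171031\right) \left(- \frac{85215}{73484} + 167209\right) = \left(-166231\right) \frac{12287100941}{73484} = - \frac{2042497076523371}{73484}$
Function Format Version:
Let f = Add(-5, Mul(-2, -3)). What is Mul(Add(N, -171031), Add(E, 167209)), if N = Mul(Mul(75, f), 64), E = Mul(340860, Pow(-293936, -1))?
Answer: Rational(-2042497076523371, 73484) ≈ -2.7795e+10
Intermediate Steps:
E = Rational(-85215, 73484) (E = Mul(340860, Rational(-1, 293936)) = Rational(-85215, 73484) ≈ -1.1596)
f = 1 (f = Add(-5, 6) = 1)
N = 4800 (N = Mul(Mul(75, 1), 64) = Mul(75, 64) = 4800)
Mul(Add(N, -171031), Add(E, 167209)) = Mul(Add(4800, -171031), Add(Rational(-85215, 73484), 167209)) = Mul(-166231, Rational(12287100941, 73484)) = Rational(-2042497076523371, 73484)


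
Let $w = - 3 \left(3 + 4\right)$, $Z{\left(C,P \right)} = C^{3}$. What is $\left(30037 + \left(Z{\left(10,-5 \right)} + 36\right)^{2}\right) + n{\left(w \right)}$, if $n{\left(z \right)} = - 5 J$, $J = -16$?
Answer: $1103413$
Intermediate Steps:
$w = -21$ ($w = \left(-3\right) 7 = -21$)
$n{\left(z \right)} = 80$ ($n{\left(z \right)} = \left(-5\right) \left(-16\right) = 80$)
$\left(30037 + \left(Z{\left(10,-5 \right)} + 36\right)^{2}\right) + n{\left(w \right)} = \left(30037 + \left(10^{3} + 36\right)^{2}\right) + 80 = \left(30037 + \left(1000 + 36\right)^{2}\right) + 80 = \left(30037 + 1036^{2}\right) + 80 = \left(30037 + 1073296\right) + 80 = 1103333 + 80 = 1103413$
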